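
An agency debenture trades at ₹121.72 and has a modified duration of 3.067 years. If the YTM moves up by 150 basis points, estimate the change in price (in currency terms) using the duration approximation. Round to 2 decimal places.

-₹5.60

Duration approximation: ΔP/P ≈ -D_mod · Δy = -3.067 × (+0.015) = -0.046005.
ΔP ≈ 121.72 × (-0.046005) = -5.5997286.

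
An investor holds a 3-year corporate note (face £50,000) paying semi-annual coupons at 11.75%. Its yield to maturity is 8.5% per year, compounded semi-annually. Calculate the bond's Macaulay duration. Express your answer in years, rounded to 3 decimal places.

2.631 years

Periodic yield y = 0.0425. Discount each cash flow and weight by its period:
  t   CF        PV=CF/(1+0.0425)^t    t·PV
  1     2,937.50     2,817.7458     2,817.7458
  2     2,937.50     2,702.8737     5,405.7473
  3     2,937.50     2,592.6846     7,778.0537
  4     2,937.50     2,486.9876     9,947.9504
  5     2,937.50     2,385.5996    11,927.9981
  6    52,937.50    41,238.8975   247,433.3848
  Σ                 54,224.7887   285,310.8802
Price P = Σ PV = 54,224.7887.
Macaulay duration = Σ(t·PV) / P = 285,310.8802 / 54,224.7887 = 5.26163 half-year periods.
In years: 5.26163 / 2 = 2.63082 years.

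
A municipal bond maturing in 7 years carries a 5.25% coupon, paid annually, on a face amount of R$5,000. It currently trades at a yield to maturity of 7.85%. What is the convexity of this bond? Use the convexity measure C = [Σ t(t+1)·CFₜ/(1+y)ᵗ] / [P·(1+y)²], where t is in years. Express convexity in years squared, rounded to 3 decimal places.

38.665

With y = 0.0785:
  t   CF        PV=CF/(1+0.0785)^t    t·PV        t(t+1)·PV
  1       262.50       243.3936       243.3936         486.7872
  2       262.50       225.6779       451.3558       1,354.0673
  3       262.50       209.2516       627.7549       2,511.0196
  4       262.50       194.0210       776.0839       3,880.4197
  5       262.50       179.8989       899.4946       5,396.9677
  6       262.50       166.8047     1,000.8285       7,005.7995
  7     5,262.50     3,100.6380    21,704.4659     173,635.7270
  Σ                  4,319.6858    25,703.3772     194,270.7880
P = 4,319.6858.
Convexity = Σ t(t+1)·PV / [P·(1+y)²] = 194,270.7880 / (4,319.6858 × 1.163162) = 38.66474.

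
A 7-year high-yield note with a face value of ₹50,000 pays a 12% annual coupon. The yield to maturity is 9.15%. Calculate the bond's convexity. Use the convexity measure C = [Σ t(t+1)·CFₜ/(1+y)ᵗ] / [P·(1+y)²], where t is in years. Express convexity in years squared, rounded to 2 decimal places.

With y = 0.0915:
  t   CF        PV=CF/(1+0.0915)^t    t·PV        t(t+1)·PV
  1     6,000.00     5,497.0224     5,497.0224      10,994.0449
  2     6,000.00     5,036.2093    10,072.4186      30,217.2558
  3     6,000.00     4,614.0259    13,842.0778      55,368.3111
  4     6,000.00     4,227.2340    16,908.9360      84,544.6802
  5     6,000.00     3,872.8667    19,364.3335     116,186.0012
  6     6,000.00     3,548.2059    21,289.2352     149,024.6466
  7    56,000.00    30,340.4380   212,383.0663   1,699,064.5305
  Σ                 57,136.0023   299,357.0899   2,145,399.4703
P = 57,136.0023.
Convexity = Σ t(t+1)·PV / [P·(1+y)²] = 2,145,399.4703 / (57,136.0023 × 1.191372) = 31.51743.

31.52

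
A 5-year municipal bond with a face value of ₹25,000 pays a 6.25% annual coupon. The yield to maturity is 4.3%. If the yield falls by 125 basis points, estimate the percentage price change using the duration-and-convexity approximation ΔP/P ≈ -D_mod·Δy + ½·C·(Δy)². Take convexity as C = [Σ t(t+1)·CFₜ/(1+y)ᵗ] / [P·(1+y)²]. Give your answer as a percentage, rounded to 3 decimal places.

With y = 0.043:
  t   CF        PV=CF/(1+0.043)^t    t·PV        t(t+1)·PV
  1     1,562.50     1,498.0825     1,498.0825       2,996.1649
  2     1,562.50     1,436.3207     2,872.6413       8,617.9240
  3     1,562.50     1,377.1051     4,131.3154      16,525.2617
  4     1,562.50     1,320.3309     5,281.3237      26,406.6183
  5    26,562.50    21,520.2546   107,601.2731     645,607.6383
  Σ                 27,152.0938   121,384.6359     700,153.6073
P = 27,152.0938; D_Mac = 4.47054 yrs; D_mod = 4.28624 yrs; C = 23.70399.
Duration effect: -4.28624 × (-0.0125) = +0.053578
Convexity effect: 0.5 × 23.70399 × (-0.0125)² = +0.0018519
ΔP/P ≈ +0.053578 + 0.0018519 = +0.055430 = +5.5430%.

+5.543%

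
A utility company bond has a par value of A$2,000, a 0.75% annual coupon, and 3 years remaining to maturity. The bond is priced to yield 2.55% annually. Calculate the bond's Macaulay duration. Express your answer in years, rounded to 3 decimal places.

2.977 years

Periodic yield y = 0.0255. Discount each cash flow and weight by its year:
  t   CF        PV=CF/(1+0.0255)^t    t·PV
  1        15.00        14.6270        14.6270
  2        15.00        14.2633        28.5266
  3     2,015.00     1,868.3922     5,605.1767
  Σ                  1,897.2826     5,648.3303
Price P = Σ PV = 1,897.2826.
Macaulay duration = Σ(t·PV) / P = 5,648.3303 / 1,897.2826 = 2.97706 years.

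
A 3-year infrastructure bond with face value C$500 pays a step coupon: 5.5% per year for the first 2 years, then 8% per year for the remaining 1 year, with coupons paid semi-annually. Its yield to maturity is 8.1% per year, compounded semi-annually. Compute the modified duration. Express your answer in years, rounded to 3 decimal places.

Periodic yield y = 0.0405. First find Macaulay duration:
  t   CF        PV=CF/(1+0.0405)^t    t·PV
  1        13.75        13.2148        13.2148
  2        13.75        12.7004        25.4009
  3        13.75        12.2061        36.6183
  4        13.75        11.7310        46.9239
  5        20.00        16.3991        81.9954
  6       520.00       409.7801     2,458.6804
  Σ                    476.0315     2,662.8337
P = 476.0315; Macaulay duration = 2,662.8337 / 476.0315 = 5.59382 half-year periods = 2.79691 years.
Modified duration = D_Mac / (1 + y) = 2.79691 / 1.0405 = 2.68804 years.

2.688 years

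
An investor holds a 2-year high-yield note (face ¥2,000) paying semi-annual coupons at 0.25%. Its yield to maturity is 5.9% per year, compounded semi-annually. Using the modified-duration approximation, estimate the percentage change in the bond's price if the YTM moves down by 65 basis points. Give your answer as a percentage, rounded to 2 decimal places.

+1.26%

Periodic yield y = 0.0295. Modified duration first:
  t   CF        PV=CF/(1+0.0295)^t    t·PV
  1         2.50         2.4284         2.4284
  2         2.50         2.3588         4.7176
  3         2.50         2.2912         6.8736
  4     2,002.50     1,782.6543     7,130.6170
  Σ                  1,789.7326     7,144.6365
P = 1,789.7326; D_Mac = 3.99201 half-year periods = 1.99601 yrs; D_mod = 1.99601/(1+0.0295) = 1.93881 yrs.
ΔP/P ≈ -D_mod · Δy = -1.93881 × (-0.0065) = +0.012602 = +1.2602%.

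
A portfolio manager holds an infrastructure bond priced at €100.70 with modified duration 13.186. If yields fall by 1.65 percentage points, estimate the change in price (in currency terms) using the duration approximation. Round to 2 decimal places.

Duration approximation: ΔP/P ≈ -D_mod · Δy = -13.186 × (-0.0165) = +0.217569.
ΔP ≈ 100.70 × (+0.217569) = +21.9091983.

+€21.91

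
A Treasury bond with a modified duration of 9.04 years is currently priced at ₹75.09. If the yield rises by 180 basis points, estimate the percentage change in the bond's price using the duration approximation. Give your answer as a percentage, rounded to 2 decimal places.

-16.27%

Duration approximation: ΔP/P ≈ -D_mod · Δy = -9.04 × (+0.018) = -0.162720.
As a percentage: -16.2720%.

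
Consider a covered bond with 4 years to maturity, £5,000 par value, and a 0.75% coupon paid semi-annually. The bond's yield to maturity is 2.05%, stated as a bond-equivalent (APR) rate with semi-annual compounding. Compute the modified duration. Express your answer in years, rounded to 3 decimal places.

Periodic yield y = 0.01025. First find Macaulay duration:
  t   CF        PV=CF/(1+0.01025)^t    t·PV
  1        18.75        18.5598        18.5598
  2        18.75        18.3715        36.7429
  3        18.75        18.1851        54.5552
  4        18.75        18.0006        72.0022
  5        18.75        17.8179        89.0896
  6        18.75        17.6371       105.8228
  7        18.75        17.4582       122.2073
  8     5,018.75     4,625.5640    37,004.5116
  Σ                  4,751.5940    37,503.4914
P = 4,751.5940; Macaulay duration = 37,503.4914 / 4,751.5940 = 7.89282 half-year periods = 3.94641 years.
Modified duration = D_Mac / (1 + y) = 3.94641 / 1.01025 = 3.90637 years.

3.906 years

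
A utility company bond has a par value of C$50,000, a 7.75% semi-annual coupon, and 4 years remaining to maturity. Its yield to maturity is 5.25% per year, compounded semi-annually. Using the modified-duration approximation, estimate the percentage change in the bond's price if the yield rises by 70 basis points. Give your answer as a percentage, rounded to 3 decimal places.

-2.414%

Periodic yield y = 0.02625. Modified duration first:
  t   CF        PV=CF/(1+0.02625)^t    t·PV
  1     1,937.50     1,887.9415     1,887.9415
  2     1,937.50     1,839.6507     3,679.3014
  3     1,937.50     1,792.5951     5,377.7852
  4     1,937.50     1,746.7431     6,986.9723
  5     1,937.50     1,702.0639     8,510.3195
  6     1,937.50     1,658.5276     9,951.1653
  7     1,937.50     1,616.1048    11,312.7336
  8    51,937.50    42,213.9197   337,711.3579
  Σ                 54,457.5464   385,417.5768
P = 54,457.5464; D_Mac = 7.07740 half-year periods = 3.53870 yrs; D_mod = 3.53870/(1+0.02625) = 3.44818 yrs.
ΔP/P ≈ -D_mod · Δy = -3.44818 × (+0.007) = -0.024137 = -2.4137%.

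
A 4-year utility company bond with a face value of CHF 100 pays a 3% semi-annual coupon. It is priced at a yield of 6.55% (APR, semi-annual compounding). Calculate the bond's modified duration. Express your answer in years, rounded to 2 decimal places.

Periodic yield y = 0.03275. First find Macaulay duration:
  t   CF        PV=CF/(1+0.03275)^t    t·PV
  1         1.50         1.4524         1.4524
  2         1.50         1.4064         2.8127
  3         1.50         1.3618         4.0853
  4         1.50         1.3186         5.2744
  5         1.50         1.2768         6.3839
  6         1.50         1.2363         7.4177
  7         1.50         1.1971         8.3796
  8       101.50        78.4340       627.4721
  Σ                     87.6833       663.2782
P = 87.6833; Macaulay duration = 663.2782 / 87.6833 = 7.56447 half-year periods = 3.78224 years.
Modified duration = D_Mac / (1 + y) = 3.78224 / 1.03275 = 3.66230 years.

3.66 years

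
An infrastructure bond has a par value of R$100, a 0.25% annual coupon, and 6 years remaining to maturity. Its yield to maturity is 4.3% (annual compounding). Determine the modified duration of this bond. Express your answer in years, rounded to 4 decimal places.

Periodic yield y = 0.043. First find Macaulay duration:
  t   CF        PV=CF/(1+0.043)^t    t·PV
  1         0.25         0.2397         0.2397
  2         0.25         0.2298         0.4596
  3         0.25         0.2203         0.6610
  4         0.25         0.2113         0.8450
  5         0.25         0.2025         1.0127
  6       100.25        77.8715       467.2290
  Σ                     78.9751       470.4470
P = 78.9751; Macaulay duration = 470.4470 / 78.9751 = 5.95690 years.
Modified duration = D_Mac / (1 + y) = 5.95690 / 1.043 = 5.71131 years.

5.7113 years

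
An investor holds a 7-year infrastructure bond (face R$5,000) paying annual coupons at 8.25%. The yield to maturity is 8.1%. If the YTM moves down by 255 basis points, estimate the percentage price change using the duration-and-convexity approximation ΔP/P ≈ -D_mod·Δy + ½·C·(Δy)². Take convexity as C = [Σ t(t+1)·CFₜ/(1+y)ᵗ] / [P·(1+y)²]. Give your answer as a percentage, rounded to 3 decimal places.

+14.343%

With y = 0.081:
  t   CF        PV=CF/(1+0.081)^t    t·PV        t(t+1)·PV
  1       412.50       381.5911       381.5911         763.1822
  2       412.50       352.9983       705.9965       2,117.9896
  3       412.50       326.5479       979.6436       3,918.5746
  4       412.50       302.0794     1,208.3178       6,041.5889
  5       412.50       279.4444     1,397.2222       8,383.3334
  6       412.50       258.5055     1,551.0330      10,857.2310
  7     5,412.50     3,137.7479    21,964.2355     175,713.8841
  Σ                  5,038.9146    28,188.0398     207,795.7838
P = 5,038.9146; D_Mac = 5.59407 yrs; D_mod = 5.17490 yrs; C = 35.28973.
Duration effect: -5.17490 × (-0.0255) = +0.131960
Convexity effect: 0.5 × 35.28973 × (-0.0255)² = +0.0114736
ΔP/P ≈ +0.131960 + 0.0114736 = +0.143434 = +14.3434%.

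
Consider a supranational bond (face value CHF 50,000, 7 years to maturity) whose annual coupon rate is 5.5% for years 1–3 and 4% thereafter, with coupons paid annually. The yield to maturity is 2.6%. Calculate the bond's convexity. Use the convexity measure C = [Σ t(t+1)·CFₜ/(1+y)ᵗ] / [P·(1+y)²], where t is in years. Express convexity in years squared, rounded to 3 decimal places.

44.430

With y = 0.026:
  t   CF        PV=CF/(1+0.026)^t    t·PV        t(t+1)·PV
  1     2,750.00     2,680.3119     2,680.3119       5,360.6238
  2     2,750.00     2,612.3898     5,224.7795      15,674.3385
  3     2,750.00     2,546.1888     7,638.5665      30,554.2662
  4     2,000.00     1,804.8477     7,219.3907      36,096.9534
  5     2,000.00     1,759.1108     8,795.5539      52,773.3236
  6     2,000.00     1,714.5329    10,287.1976      72,010.3831
  7    52,000.00    43,448.2029   304,137.4205   2,433,099.3640
  Σ                 56,565.5848   345,983.2206   2,645,569.2526
P = 56,565.5848.
Convexity = Σ t(t+1)·PV / [P·(1+y)²] = 2,645,569.2526 / (56,565.5848 × 1.052676) = 44.42957.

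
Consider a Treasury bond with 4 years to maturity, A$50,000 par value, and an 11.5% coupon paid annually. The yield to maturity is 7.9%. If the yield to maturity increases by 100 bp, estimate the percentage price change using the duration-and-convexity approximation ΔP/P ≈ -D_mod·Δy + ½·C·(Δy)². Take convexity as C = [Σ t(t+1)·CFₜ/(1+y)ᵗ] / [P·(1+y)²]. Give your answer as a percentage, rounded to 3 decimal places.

With y = 0.079:
  t   CF        PV=CF/(1+0.079)^t    t·PV        t(t+1)·PV
  1     5,750.00     5,329.0083     5,329.0083      10,658.0167
  2     5,750.00     4,938.8400     9,877.6800      29,633.0399
  3     5,750.00     4,577.2382    13,731.7145      54,926.8580
  4    55,750.00    41,130.0363   164,520.1453     822,600.7264
  Σ                 55,975.1228   193,458.5481     917,818.6409
P = 55,975.1228; D_Mac = 3.45615 yrs; D_mod = 3.20311 yrs; C = 14.08377.
Duration effect: -3.20311 × (+0.01) = -0.032031
Convexity effect: 0.5 × 14.08377 × (0.01)² = +0.0007042
ΔP/P ≈ -0.032031 + 0.0007042 = -0.031327 = -3.1327%.

-3.133%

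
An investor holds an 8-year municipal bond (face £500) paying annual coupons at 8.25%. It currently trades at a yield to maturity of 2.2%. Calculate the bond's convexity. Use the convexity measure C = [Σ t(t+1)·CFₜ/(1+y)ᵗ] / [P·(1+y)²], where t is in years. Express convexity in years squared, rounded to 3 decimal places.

With y = 0.022:
  t   CF        PV=CF/(1+0.022)^t    t·PV        t(t+1)·PV
  1        41.25        40.3620        40.3620          80.7241
  2        41.25        39.4932        78.9864         236.9591
  3        41.25        38.6430       115.9291         463.7165
  4        41.25        37.8112       151.2448         756.2238
  5        41.25        36.9973       184.9863       1,109.9176
  6        41.25        36.2008       217.2050       1,520.4350
  7        41.25        35.4216       247.9509       1,983.6074
  8       541.25       454.7689     3,638.1511      32,743.3597
  Σ                    719.6980     4,674.8156      38,894.9432
P = 719.6980.
Convexity = Σ t(t+1)·PV / [P·(1+y)²] = 38,894.9432 / (719.6980 × 1.044484) = 51.74174.

51.742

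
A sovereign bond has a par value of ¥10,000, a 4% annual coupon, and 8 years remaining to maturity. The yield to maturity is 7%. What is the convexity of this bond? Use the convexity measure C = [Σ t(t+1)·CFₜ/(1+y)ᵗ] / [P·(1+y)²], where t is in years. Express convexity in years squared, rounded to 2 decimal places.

With y = 0.07:
  t   CF        PV=CF/(1+0.07)^t    t·PV        t(t+1)·PV
  1       400.00       373.8318       373.8318         747.6636
  2       400.00       349.3755       698.7510       2,096.2529
  3       400.00       326.5192       979.5575       3,918.2298
  4       400.00       305.1581     1,220.6323       6,103.1617
  5       400.00       285.1945     1,425.9724       8,555.8342
  6       400.00       266.5369     1,599.2213      11,194.5494
  7       400.00       249.0999     1,743.6993      13,949.5942
  8    10,400.00     6,052.8947    48,423.1575     435,808.4175
  Σ                  8,208.6104    56,464.8230     482,373.7032
P = 8,208.6104.
Convexity = Σ t(t+1)·PV / [P·(1+y)²] = 482,373.7032 / (8,208.6104 × 1.144900) = 51.32706.

51.33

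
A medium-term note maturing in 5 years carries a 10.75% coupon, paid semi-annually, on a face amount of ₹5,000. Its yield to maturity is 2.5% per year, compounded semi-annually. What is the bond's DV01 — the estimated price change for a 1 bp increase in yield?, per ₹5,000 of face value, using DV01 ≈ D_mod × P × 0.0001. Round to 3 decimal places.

₹2.850

Periodic yield y = 0.0125.
  t   CF        PV=CF/(1+0.0125)^t    t·PV
  1       268.75       265.4321       265.4321
  2       268.75       262.1552       524.3103
  3       268.75       258.9187       776.7560
  4       268.75       255.7221     1,022.8886
  5       268.75       252.5651     1,262.8254
  6       268.75       249.4470     1,496.6820
  7       268.75       246.3674     1,724.5718
  8       268.75       243.3258     1,946.6067
  9       268.75       240.3218     2,162.8963
  10    5,268.75     4,653.2595    46,532.5950
  Σ                  6,927.5147    57,715.5643
P = 6,927.5147; D_Mac = 8.33135 half-year periods = 4.16568 yrs; D_mod = 4.11425 yrs.
DV01 ≈ 4.11425 × 6,927.5147 × 0.0001 = 2.850151.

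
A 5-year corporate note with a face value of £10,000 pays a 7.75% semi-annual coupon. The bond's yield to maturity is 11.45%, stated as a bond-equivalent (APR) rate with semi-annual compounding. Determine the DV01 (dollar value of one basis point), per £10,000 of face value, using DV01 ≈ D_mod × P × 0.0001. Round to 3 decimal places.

Periodic yield y = 0.05725.
  t   CF        PV=CF/(1+0.05725)^t    t·PV
  1       387.50       366.5169       366.5169
  2       387.50       346.6700       693.3401
  3       387.50       327.8979       983.6937
  4       387.50       310.1422     1,240.5690
  5       387.50       293.3481     1,466.7404
  6       387.50       277.4633     1,664.7798
  7       387.50       262.4387     1,837.0708
  8       387.50       248.2277     1,985.8212
  9       387.50       234.7861     2,113.0753
  10   10,387.50     5,952.9755    59,529.7555
  Σ                  8,620.4665    71,881.3626
P = 8,620.4665; D_Mac = 8.33845 half-year periods = 4.16923 yrs; D_mod = 3.94346 yrs.
DV01 ≈ 3.94346 × 8,620.4665 × 0.0001 = 3.399450.

£3.399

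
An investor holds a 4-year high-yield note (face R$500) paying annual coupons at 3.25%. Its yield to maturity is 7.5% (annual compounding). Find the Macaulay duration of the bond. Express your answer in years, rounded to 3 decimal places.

Periodic yield y = 0.075. Discount each cash flow and weight by its year:
  t   CF        PV=CF/(1+0.075)^t    t·PV
  1        16.25        15.1163        15.1163
  2        16.25        14.0617        28.1233
  3        16.25        13.0806        39.2418
  4       516.25       386.5683     1,546.2731
  Σ                    428.8268     1,628.7545
Price P = Σ PV = 428.8268.
Macaulay duration = Σ(t·PV) / P = 1,628.7545 / 428.8268 = 3.79816 years.

3.798 years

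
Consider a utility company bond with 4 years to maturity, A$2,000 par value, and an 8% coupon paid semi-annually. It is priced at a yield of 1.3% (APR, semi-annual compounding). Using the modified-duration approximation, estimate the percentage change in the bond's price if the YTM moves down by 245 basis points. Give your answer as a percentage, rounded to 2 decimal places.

Periodic yield y = 0.0065. Modified duration first:
  t   CF        PV=CF/(1+0.0065)^t    t·PV
  1        80.00        79.4834        79.4834
  2        80.00        78.9701       157.9401
  3        80.00        78.4601       235.3802
  4        80.00        77.9534       311.8135
  5        80.00        77.4499       387.2497
  6        80.00        76.9498       461.6986
  7        80.00        76.4528       535.1698
  8     2,080.00     1,974.9363    15,799.4907
  Σ                  2,520.6557    17,968.2259
P = 2,520.6557; D_Mac = 7.12839 half-year periods = 3.56420 yrs; D_mod = 3.56420/(1+0.0065) = 3.54118 yrs.
ΔP/P ≈ -D_mod · Δy = -3.54118 × (-0.0245) = +0.086759 = +8.6759%.

+8.68%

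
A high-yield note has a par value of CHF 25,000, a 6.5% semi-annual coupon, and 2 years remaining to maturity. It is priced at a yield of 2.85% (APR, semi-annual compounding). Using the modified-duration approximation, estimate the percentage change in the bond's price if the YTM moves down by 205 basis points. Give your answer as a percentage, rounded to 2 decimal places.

+3.86%

Periodic yield y = 0.01425. Modified duration first:
  t   CF        PV=CF/(1+0.01425)^t    t·PV
  1       812.50       801.0845       801.0845
  2       812.50       789.8295     1,579.6590
  3       812.50       778.7325     2,336.1976
  4    25,812.50    24,392.1456    97,568.5823
  Σ                 26,761.7921   102,285.5235
P = 26,761.7921; D_Mac = 3.82207 half-year periods = 1.91104 yrs; D_mod = 1.91104/(1+0.01425) = 1.88419 yrs.
ΔP/P ≈ -D_mod · Δy = -1.88419 × (-0.0205) = +0.038626 = +3.8626%.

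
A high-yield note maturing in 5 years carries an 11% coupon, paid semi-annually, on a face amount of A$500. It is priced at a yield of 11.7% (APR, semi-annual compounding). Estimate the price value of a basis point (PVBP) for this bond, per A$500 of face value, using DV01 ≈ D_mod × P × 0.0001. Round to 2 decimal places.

Periodic yield y = 0.0585.
  t   CF        PV=CF/(1+0.0585)^t    t·PV
  1        27.50        25.9802        25.9802
  2        27.50        24.5443        49.0886
  3        27.50        23.1878        69.5635
  4        27.50        21.9063        87.6252
  5        27.50        20.6956       103.4781
  6        27.50        19.5518       117.3110
  7        27.50        18.4713       129.2989
  8        27.50        17.4504       139.6033
  9        27.50        16.4860       148.3739
  10      527.50       298.7541     2,987.5408
  Σ                    487.0278     3,857.8635
P = 487.0278; D_Mac = 7.92124 half-year periods = 3.96062 yrs; D_mod = 3.74173 yrs.
DV01 ≈ 3.74173 × 487.0278 × 0.0001 = 0.182233.

A$0.18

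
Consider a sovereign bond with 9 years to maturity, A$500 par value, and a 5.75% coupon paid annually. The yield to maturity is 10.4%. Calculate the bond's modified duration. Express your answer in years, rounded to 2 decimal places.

6.29 years

Periodic yield y = 0.104. First find Macaulay duration:
  t   CF        PV=CF/(1+0.104)^t    t·PV
  1        28.75        26.0417        26.0417
  2        28.75        23.5885        47.1769
  3        28.75        21.3664        64.0991
  4        28.75        19.3536        77.4144
  5        28.75        17.5304        87.6521
  6        28.75        15.8790        95.2741
  7        28.75        14.3832       100.6821
  8        28.75        13.0282       104.2258
  9       528.75       217.0345     1,953.3103
  Σ                    368.2054     2,555.8764
P = 368.2054; Macaulay duration = 2,555.8764 / 368.2054 = 6.94144 years.
Modified duration = D_Mac / (1 + y) = 6.94144 / 1.104 = 6.28754 years.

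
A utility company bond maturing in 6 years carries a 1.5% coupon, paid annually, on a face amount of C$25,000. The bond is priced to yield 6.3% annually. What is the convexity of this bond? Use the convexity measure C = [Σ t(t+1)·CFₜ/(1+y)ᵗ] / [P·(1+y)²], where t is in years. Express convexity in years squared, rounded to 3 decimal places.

With y = 0.063:
  t   CF        PV=CF/(1+0.063)^t    t·PV        t(t+1)·PV
  1       375.00       352.7752       352.7752         705.5503
  2       375.00       331.8675       663.7350       1,991.2051
  3       375.00       312.1990       936.5969       3,746.3877
  4       375.00       293.6961     1,174.7845       5,873.9224
  5       375.00       276.2899     1,381.4493       8,288.6958
  6    25,375.00    17,587.5953   105,525.5718     738,679.0027
  Σ                 19,154.4229   110,034.9127     759,284.7640
P = 19,154.4229.
Convexity = Σ t(t+1)·PV / [P·(1+y)²] = 759,284.7640 / (19,154.4229 × 1.129969) = 35.08077.

35.081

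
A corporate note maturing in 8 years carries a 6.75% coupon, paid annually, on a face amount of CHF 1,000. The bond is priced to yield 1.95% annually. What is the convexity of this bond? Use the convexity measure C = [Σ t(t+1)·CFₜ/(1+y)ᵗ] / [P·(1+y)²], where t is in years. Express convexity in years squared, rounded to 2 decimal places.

54.11

With y = 0.0195:
  t   CF        PV=CF/(1+0.0195)^t    t·PV        t(t+1)·PV
  1        67.50        66.2089        66.2089         132.4179
  2        67.50        64.9425       129.8851         389.6553
  3        67.50        63.7004       191.1012         764.4047
  4        67.50        62.4820       249.9280       1,249.6398
  5        67.50        61.2869       306.4345       1,838.6069
  6        67.50        60.1147       360.6880       2,524.8157
  7        67.50        58.9648       412.7539       3,302.0313
  8     1,067.50       914.6818     7,317.4545      65,857.0904
  Σ                  1,352.3821     9,034.4540      76,058.6618
P = 1,352.3821.
Convexity = Σ t(t+1)·PV / [P·(1+y)²] = 76,058.6618 / (1,352.3821 × 1.039380) = 54.10966.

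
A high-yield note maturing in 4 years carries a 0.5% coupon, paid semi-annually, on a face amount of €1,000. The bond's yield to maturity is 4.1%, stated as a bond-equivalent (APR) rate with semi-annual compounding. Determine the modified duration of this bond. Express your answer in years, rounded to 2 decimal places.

3.88 years

Periodic yield y = 0.0205. First find Macaulay duration:
  t   CF        PV=CF/(1+0.0205)^t    t·PV
  1         2.50         2.4498         2.4498
  2         2.50         2.4006         4.8011
  3         2.50         2.3523         7.0570
  4         2.50         2.3051         9.2204
  5         2.50         2.2588        11.2939
  6         2.50         2.2134        13.2805
  7         2.50         2.1689        15.1826
  8     1,002.50       852.2761     6,818.2088
  Σ                    868.4250     6,881.4941
P = 868.4250; Macaulay duration = 6,881.4941 / 868.4250 = 7.92411 half-year periods = 3.96205 years.
Modified duration = D_Mac / (1 + y) = 3.96205 / 1.0205 = 3.88246 years.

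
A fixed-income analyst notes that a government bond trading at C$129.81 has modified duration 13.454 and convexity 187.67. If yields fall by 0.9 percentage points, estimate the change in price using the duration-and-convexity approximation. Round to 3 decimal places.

Duration effect: -D_mod·Δy = -13.454 × (-0.009) = +0.121086
Convexity effect: ½·C·(Δy)² = 0.5 × 187.67 × (-0.009)² = +0.007600635
ΔP/P ≈ +0.121086 + 0.007600635 = +0.128686635
ΔP ≈ 129.81 × (+0.128686635) = +16.70481208935.

+C$16.705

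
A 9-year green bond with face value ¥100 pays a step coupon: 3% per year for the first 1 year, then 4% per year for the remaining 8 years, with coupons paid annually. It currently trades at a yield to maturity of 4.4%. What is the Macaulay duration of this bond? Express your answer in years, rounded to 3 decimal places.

7.777 years

Periodic yield y = 0.044. Discount each cash flow and weight by its year:
  t   CF        PV=CF/(1+0.044)^t    t·PV
  1         3.00         2.8736         2.8736
  2         4.00         3.6699         7.3399
  3         4.00         3.5153        10.5458
  4         4.00         3.3671        13.4685
  5         4.00         3.2252        16.1260
  6         4.00         3.0893        18.5357
  7         4.00         2.9591        20.7136
  8         4.00         2.8344        22.6749
  9       104.00        70.5877       635.2890
  Σ                     96.1215       747.5669
Price P = Σ PV = 96.1215.
Macaulay duration = Σ(t·PV) / P = 747.5669 / 96.1215 = 7.77731 years.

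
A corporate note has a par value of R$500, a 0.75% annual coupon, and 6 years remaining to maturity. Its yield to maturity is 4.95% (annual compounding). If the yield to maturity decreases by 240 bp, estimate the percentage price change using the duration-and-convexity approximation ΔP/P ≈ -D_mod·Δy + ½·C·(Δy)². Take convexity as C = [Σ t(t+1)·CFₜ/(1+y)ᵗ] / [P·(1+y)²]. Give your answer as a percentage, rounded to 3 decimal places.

+14.495%

With y = 0.0495:
  t   CF        PV=CF/(1+0.0495)^t    t·PV        t(t+1)·PV
  1         3.75         3.5731         3.5731           7.1463
  2         3.75         3.4046         6.8092          20.4276
  3         3.75         3.2440         9.7321          38.9283
  4         3.75         3.0910        12.3641          61.8204
  5         3.75         2.9452        14.7261          88.3569
  6       503.75       376.9818     2,261.8909      15,833.2363
  Σ                    393.2398     2,309.0955      16,049.9156
P = 393.2398; D_Mac = 5.87198 yrs; D_mod = 5.59502 yrs; C = 37.05530.
Duration effect: -5.59502 × (-0.024) = +0.134281
Convexity effect: 0.5 × 37.05530 × (-0.024)² = +0.0106719
ΔP/P ≈ +0.134281 + 0.0106719 = +0.144953 = +14.4953%.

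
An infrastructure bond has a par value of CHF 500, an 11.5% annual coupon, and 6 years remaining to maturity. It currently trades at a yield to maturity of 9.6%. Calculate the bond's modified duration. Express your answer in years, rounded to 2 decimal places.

Periodic yield y = 0.096. First find Macaulay duration:
  t   CF        PV=CF/(1+0.096)^t    t·PV
  1        57.50        52.4635        52.4635
  2        57.50        47.8682        95.7363
  3        57.50        43.6753       131.0260
  4        57.50        39.8498       159.3990
  5        57.50        36.3593       181.7963
  6       557.50       321.6485     1,929.8911
  Σ                    541.8645     2,550.3122
P = 541.8645; Macaulay duration = 2,550.3122 / 541.8645 = 4.70655 years.
Modified duration = D_Mac / (1 + y) = 4.70655 / 1.096 = 4.29430 years.

4.29 years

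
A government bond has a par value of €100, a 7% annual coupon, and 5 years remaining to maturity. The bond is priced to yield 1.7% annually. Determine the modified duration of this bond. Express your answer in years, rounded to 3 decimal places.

Periodic yield y = 0.017. First find Macaulay duration:
  t   CF        PV=CF/(1+0.017)^t    t·PV
  1         7.00         6.8830         6.8830
  2         7.00         6.7679        13.5359
  3         7.00         6.6548        19.9644
  4         7.00         6.5436        26.1742
  5       107.00        98.3511       491.7553
  Σ                    125.2003       558.3128
P = 125.2003; Macaulay duration = 558.3128 / 125.2003 = 4.45936 years.
Modified duration = D_Mac / (1 + y) = 4.45936 / 1.017 = 4.38481 years.

4.385 years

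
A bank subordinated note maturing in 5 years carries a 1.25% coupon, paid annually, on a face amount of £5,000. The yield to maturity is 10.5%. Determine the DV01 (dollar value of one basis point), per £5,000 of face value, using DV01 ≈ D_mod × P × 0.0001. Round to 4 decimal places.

£1.4326

Periodic yield y = 0.105.
  t   CF        PV=CF/(1+0.105)^t    t·PV
  1        62.50        56.5611        56.5611
  2        62.50        51.1865       102.3730
  3        62.50        46.3226       138.9679
  4        62.50        41.9209       167.6837
  5     5,062.50     3,072.9369    15,364.6846
  Σ                  3,268.9281    15,830.2703
P = 3,268.9281; D_Mac = 4.84265 yrs; D_mod = 4.38249 yrs.
DV01 ≈ 4.38249 × 3,268.9281 × 0.0001 = 1.432604.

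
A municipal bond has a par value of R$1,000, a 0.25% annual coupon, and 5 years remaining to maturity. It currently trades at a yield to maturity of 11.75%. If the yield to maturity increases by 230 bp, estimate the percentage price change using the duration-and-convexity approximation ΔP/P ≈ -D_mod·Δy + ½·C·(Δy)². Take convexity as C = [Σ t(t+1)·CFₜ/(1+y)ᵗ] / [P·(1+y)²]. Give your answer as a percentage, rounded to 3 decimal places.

-9.590%

With y = 0.1175:
  t   CF        PV=CF/(1+0.1175)^t    t·PV        t(t+1)·PV
  1         2.50         2.2371         2.2371           4.4743
  2         2.50         2.0019         4.0038          12.0115
  3         2.50         1.7914         5.3743          21.4970
  4         2.50         1.6031         6.4122          32.0612
  5     1,002.50       575.2369     2,876.1844      17,257.1064
  Σ                    582.8704     2,894.2119      17,327.1504
P = 582.8704; D_Mac = 4.96545 yrs; D_mod = 4.44335 yrs; C = 23.80456.
Duration effect: -4.44335 × (+0.023) = -0.102197
Convexity effect: 0.5 × 23.80456 × (0.023)² = +0.0062963
ΔP/P ≈ -0.102197 + 0.0062963 = -0.095901 = -9.5901%.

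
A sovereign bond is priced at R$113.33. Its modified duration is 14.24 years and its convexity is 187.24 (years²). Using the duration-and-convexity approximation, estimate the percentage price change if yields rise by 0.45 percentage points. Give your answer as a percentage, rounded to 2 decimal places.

Duration effect: -D_mod·Δy = -14.24 × (+0.0045) = -0.064080
Convexity effect: ½·C·(Δy)² = 0.5 × 187.24 × (0.0045)² = +0.001895805
ΔP/P ≈ -0.064080 + 0.001895805 = -0.062184195
= -6.2184195%.

-6.22%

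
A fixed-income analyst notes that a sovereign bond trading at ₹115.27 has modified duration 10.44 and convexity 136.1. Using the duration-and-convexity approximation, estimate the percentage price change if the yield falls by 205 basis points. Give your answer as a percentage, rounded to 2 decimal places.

Duration effect: -D_mod·Δy = -10.44 × (-0.0205) = +0.214020
Convexity effect: ½·C·(Δy)² = 0.5 × 136.1 × (-0.0205)² = +0.0285980125
ΔP/P ≈ +0.214020 + 0.0285980125 = +0.2426180125
= +24.26180125%.

+24.26%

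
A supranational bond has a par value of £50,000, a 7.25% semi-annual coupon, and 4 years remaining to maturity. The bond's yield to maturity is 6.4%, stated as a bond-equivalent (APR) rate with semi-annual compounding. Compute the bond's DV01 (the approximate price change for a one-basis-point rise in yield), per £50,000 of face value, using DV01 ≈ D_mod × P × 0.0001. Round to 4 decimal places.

£17.7128

Periodic yield y = 0.032.
  t   CF        PV=CF/(1+0.032)^t    t·PV
  1     1,812.50     1,756.2984     1,756.2984
  2     1,812.50     1,701.8396     3,403.6792
  3     1,812.50     1,649.0694     4,947.2081
  4     1,812.50     1,597.9354     6,391.7417
  5     1,812.50     1,548.3870     7,741.9352
  6     1,812.50     1,500.3750     9,002.2503
  7     1,812.50     1,453.8518    10,176.9625
  8    51,812.50    40,271.4224   322,171.3794
  Σ                 51,479.1791   365,591.4548
P = 51,479.1791; D_Mac = 7.10173 half-year periods = 3.55087 yrs; D_mod = 3.44076 yrs.
DV01 ≈ 3.44076 × 51,479.1791 × 0.0001 = 17.712764.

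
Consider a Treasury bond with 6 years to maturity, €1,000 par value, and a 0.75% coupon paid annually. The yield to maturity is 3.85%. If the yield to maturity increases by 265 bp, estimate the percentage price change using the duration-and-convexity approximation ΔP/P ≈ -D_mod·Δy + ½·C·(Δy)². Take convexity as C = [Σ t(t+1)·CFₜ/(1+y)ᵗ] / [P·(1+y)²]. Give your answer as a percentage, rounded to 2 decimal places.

-13.67%

With y = 0.0385:
  t   CF        PV=CF/(1+0.0385)^t    t·PV        t(t+1)·PV
  1         7.50         7.2220         7.2220          14.4439
  2         7.50         6.9542        13.9084          41.7253
  3         7.50         6.6964        20.0892          80.3569
  4         7.50         6.4482        25.7926         128.9630
  5         7.50         6.2091        31.0455         186.2730
  6     1,007.50       803.1674     4,819.0041      33,733.0290
  Σ                    836.6972     4,917.0619      34,184.7912
P = 836.6972; D_Mac = 5.87675 yrs; D_mod = 5.65888 yrs; C = 37.88363.
Duration effect: -5.65888 × (+0.0265) = -0.149960
Convexity effect: 0.5 × 37.88363 × (0.0265)² = +0.0133019
ΔP/P ≈ -0.149960 + 0.0133019 = -0.136659 = -13.6659%.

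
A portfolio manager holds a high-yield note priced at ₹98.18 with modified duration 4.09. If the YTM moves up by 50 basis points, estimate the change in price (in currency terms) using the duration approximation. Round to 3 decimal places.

Duration approximation: ΔP/P ≈ -D_mod · Δy = -4.09 × (+0.005) = -0.020450.
ΔP ≈ 98.18 × (-0.020450) = -2.007781.

-₹2.008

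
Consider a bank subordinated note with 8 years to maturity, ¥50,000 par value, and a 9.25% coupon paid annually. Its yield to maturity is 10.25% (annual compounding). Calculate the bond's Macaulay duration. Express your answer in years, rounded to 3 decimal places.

5.931 years

Periodic yield y = 0.1025. Discount each cash flow and weight by its year:
  t   CF        PV=CF/(1+0.1025)^t    t·PV
  1     4,625.00     4,195.0113     4,195.0113
  2     4,625.00     3,804.9989     7,609.9979
  3     4,625.00     3,451.2462    10,353.7386
  4     4,625.00     3,130.3820    12,521.5282
  5     4,625.00     2,839.3488    14,196.7440
  6     4,625.00     2,575.3731    15,452.2384
  7     4,625.00     2,335.9393    16,351.5750
  8    54,625.00    25,024.3419   200,194.7351
  Σ                 47,356.6416   280,875.5685
Price P = Σ PV = 47,356.6416.
Macaulay duration = Σ(t·PV) / P = 280,875.5685 / 47,356.6416 = 5.93107 years.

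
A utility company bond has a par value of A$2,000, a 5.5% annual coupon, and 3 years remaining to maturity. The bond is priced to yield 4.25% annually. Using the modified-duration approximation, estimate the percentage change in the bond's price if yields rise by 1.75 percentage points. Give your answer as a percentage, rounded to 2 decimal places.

-4.78%

Periodic yield y = 0.0425. Modified duration first:
  t   CF        PV=CF/(1+0.0425)^t    t·PV
  1       110.00       105.5156       105.5156
  2       110.00       101.2140       202.4280
  3     2,110.00     1,862.3198     5,586.9594
  Σ                  2,069.0494     5,894.9030
P = 2,069.0494; D_Mac = 2.84909 yrs; D_mod = 2.84909/(1+0.0425) = 2.73294 yrs.
ΔP/P ≈ -D_mod · Δy = -2.73294 × (+0.0175) = -0.047826 = -4.7826%.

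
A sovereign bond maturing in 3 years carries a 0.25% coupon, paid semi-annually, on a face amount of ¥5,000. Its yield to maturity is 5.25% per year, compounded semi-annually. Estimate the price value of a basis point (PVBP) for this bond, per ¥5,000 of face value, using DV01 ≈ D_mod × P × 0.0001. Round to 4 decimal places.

Periodic yield y = 0.02625.
  t   CF        PV=CF/(1+0.02625)^t    t·PV
  1         6.25         6.0901         6.0901
  2         6.25         5.9344        11.8687
  3         6.25         5.7826        17.3477
  4         6.25         5.6347        22.5386
  5         6.25         5.4905        27.4526
  6     5,006.25     4,285.4212    25,712.5271
  Σ                  4,314.3534    25,797.8249
P = 4,314.3534; D_Mac = 5.97953 half-year periods = 2.98977 yrs; D_mod = 2.91329 yrs.
DV01 ≈ 2.91329 × 4,314.3534 × 0.0001 = 1.256898.

¥1.2569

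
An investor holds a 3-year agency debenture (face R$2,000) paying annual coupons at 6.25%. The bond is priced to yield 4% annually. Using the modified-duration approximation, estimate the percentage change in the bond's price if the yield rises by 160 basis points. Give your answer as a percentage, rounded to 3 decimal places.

Periodic yield y = 0.04. Modified duration first:
  t   CF        PV=CF/(1+0.04)^t    t·PV
  1       125.00       120.1923       120.1923
  2       125.00       115.5695       231.1391
  3     2,125.00     1,889.1173     5,667.3518
  Σ                  2,124.8791     6,018.6831
P = 2,124.8791; D_Mac = 2.83248 yrs; D_mod = 2.83248/(1+0.04) = 2.72354 yrs.
ΔP/P ≈ -D_mod · Δy = -2.72354 × (+0.016) = -0.043577 = -4.3577%.

-4.358%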